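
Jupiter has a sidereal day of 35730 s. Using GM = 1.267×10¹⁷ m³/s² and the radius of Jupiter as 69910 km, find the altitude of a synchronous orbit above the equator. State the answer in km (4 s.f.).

h_sync ≈ 90110 km

A synchronous orbit has period T, so by Kepler's third law a = (μT²/4π²)^(1/3).
μT²/4π² = 1.267×10¹⁷ × (3.573×10⁴)² / 39.48 = 4.097×10²⁴ m³.
a = 1.600×10⁸ m = 1.6002×10⁵ km.
Altitude h = a − R = 1.6002×10⁵ − 69910 = 90105 km.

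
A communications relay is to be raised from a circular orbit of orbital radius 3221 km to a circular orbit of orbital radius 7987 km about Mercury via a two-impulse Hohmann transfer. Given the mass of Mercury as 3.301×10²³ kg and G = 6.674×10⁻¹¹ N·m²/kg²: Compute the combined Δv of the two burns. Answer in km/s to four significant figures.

Δv_total ≈ 0.9086 km/s

μ = GM = 6.674×10⁻¹¹ × 3.301×10²³ = 2.203×10¹³ m³/s².
r₁ = 3221 km = 3.221×10⁶ m.
r₂ = 7987 km = 7.987×10⁶ m.
Transfer ellipse a_t = (r₁ + r₂)/2 = 5.604×10⁶ m.
At r₁: circular v_c1 = √(μ/r₁) = 2615 m/s; transfer-periherm v_p = √[μ(2/r₁ − 1/a_t)] = 3122 m/s.
Δv₁ = v_p − v_c1 = 506.9 m/s.
At r₂: circular v_c2 = √(μ/r₂) = 1661 m/s; transfer-apoherm v_a = √[μ(2/r₂ − 1/a_t)] = 1259 m/s.
Δv₂ = v_c2 − v_a = 401.7 m/s.
Total Δv = Δv₁ + Δv₂ = 908.6 m/s = 0.9086 km/s.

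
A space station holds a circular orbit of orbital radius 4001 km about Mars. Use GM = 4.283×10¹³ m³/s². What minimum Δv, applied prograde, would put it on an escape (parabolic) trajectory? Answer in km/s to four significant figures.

r = 4001 km = 4.001×10⁶ m.
Circular speed v_c = √(μ/r) = 3272 m/s.
Escape speed v_esc = √(2μ/r) = √2 × v_c = 4627 m/s.
Δv = v_esc − v_c = 1355 m/s = 1.355 km/s.

Δv ≈ 1.355 km/s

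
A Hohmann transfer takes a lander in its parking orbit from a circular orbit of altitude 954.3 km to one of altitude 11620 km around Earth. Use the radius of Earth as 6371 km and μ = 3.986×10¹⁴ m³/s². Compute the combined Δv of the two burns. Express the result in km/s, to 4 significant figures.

Δv_total ≈ 2.544 km/s

r₁ = 6371 + 954.3 = 7325.3 km = 7.3253×10⁶ m.
r₂ = 6371 + 11620 = 17991 km = 1.7991×10⁷ m.
Transfer ellipse a_t = (r₁ + r₂)/2 = 1.266×10⁷ m.
At r₁: circular v_c1 = √(μ/r₁) = 7377 m/s; transfer-perigee v_p = √[μ(2/r₁ − 1/a_t)] = 8794 m/s.
Δv₁ = v_p − v_c1 = 1418 m/s.
At r₂: circular v_c2 = √(μ/r₂) = 4707 m/s; transfer-apogee v_a = √[μ(2/r₂ − 1/a_t)] = 3581 m/s.
Δv₂ = v_c2 − v_a = 1126 m/s.
Total Δv = Δv₁ + Δv₂ = 2544 m/s = 2.544 km/s.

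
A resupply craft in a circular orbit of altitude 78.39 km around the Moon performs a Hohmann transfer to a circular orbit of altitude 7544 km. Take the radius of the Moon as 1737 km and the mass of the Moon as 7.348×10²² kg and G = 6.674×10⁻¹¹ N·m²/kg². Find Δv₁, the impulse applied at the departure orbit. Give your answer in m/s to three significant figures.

Δv ≈ 482 m/s

μ = GM = 6.674×10⁻¹¹ × 7.348×10²² = 4.904×10¹² m³/s².
r₁ = 1737 + 78.39 = 1815.4 km = 1.8154×10⁶ m.
r₂ = 1737 + 7544 = 9281.0 km = 9.2810×10⁶ m.
Transfer ellipse a_t = (r₁ + r₂)/2 = 5.548×10⁶ m.
At r₁: circular v_c1 = √(μ/r₁) = 1644 m/s; transfer-perilune v_p = √[μ(2/r₁ − 1/a_t)] = 2126 m/s.
Δv₁ = v_p − v_c1 = 482.2 m/s.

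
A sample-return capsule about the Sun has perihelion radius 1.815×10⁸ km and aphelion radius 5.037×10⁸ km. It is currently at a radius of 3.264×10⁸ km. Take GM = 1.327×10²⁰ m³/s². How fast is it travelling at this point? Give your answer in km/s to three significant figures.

v ≈ 20.6 km/s

Semi-major axis a = (r_p + r_a)/2 = 3.4260×10⁸ km = 3.426×10¹¹ m.
Vis-viva: v² = μ(2/r − 1/a) = 1.327×10²⁰ × (6.127×10⁻¹² − 2.919×10⁻¹²) = 4.258×10⁸ m²/s².
v = 20630 m/s = 20.63 km/s.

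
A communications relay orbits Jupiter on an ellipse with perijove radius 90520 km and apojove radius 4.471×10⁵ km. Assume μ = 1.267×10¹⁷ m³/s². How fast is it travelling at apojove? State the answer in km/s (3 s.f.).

v ≈ 9.77 km/s

Semi-major axis a = (r_p + r_a)/2 = 2.6881×10⁵ km = 2.688×10⁸ m.
Vis-viva: v² = μ(2/r − 1/a) = 1.267×10¹⁷ × (4.473×10⁻⁹ − 3.720×10⁻⁹) = 9.543×10⁷ m²/s².
v = 9769 m/s = 9.769 km/s.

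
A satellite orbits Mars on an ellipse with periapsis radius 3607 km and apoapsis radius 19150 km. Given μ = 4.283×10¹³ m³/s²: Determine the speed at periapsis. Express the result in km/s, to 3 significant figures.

v ≈ 4.47 km/s

Semi-major axis a = (r_p + r_a)/2 = 11378 km = 1.138×10⁷ m.
Vis-viva: v² = μ(2/r − 1/a) = 4.283×10¹³ × (5.545×10⁻⁷ − 8.789×10⁻⁸) = 1.998×10⁷ m²/s².
v = 4470 m/s = 4.470 km/s.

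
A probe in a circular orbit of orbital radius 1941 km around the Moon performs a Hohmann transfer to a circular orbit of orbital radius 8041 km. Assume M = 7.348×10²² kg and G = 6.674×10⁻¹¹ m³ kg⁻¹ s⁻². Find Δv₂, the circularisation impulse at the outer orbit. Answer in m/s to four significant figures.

Δv ≈ 293.9 m/s

μ = GM = 6.674×10⁻¹¹ × 7.348×10²² = 4.904×10¹² m³/s².
r₁ = 1941 km = 1.941×10⁶ m.
r₂ = 8041 km = 8.041×10⁶ m.
Transfer ellipse a_t = (r₁ + r₂)/2 = 4.991×10⁶ m.
At r₁: circular v_c1 = √(μ/r₁) = 1590 m/s; transfer-perilune v_p = √[μ(2/r₁ − 1/a_t)] = 2018 m/s.
At r₂: circular v_c2 = √(μ/r₂) = 780.9 m/s; transfer-apolune v_a = √[μ(2/r₂ − 1/a_t)] = 487.0 m/s.
Δv₂ = v_c2 − v_a = 293.9 m/s.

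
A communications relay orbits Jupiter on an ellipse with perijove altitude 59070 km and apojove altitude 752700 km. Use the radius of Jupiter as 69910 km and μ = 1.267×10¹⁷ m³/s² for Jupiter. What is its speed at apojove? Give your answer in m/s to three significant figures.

r_p = 69910 + 59070 = 128980 km = 1.2898×10⁸ m.
r_a = 69910 + 752700 = 822610 km = 8.2261×10⁸ m.
Semi-major axis a = (r_p + r_a)/2 = 4.7580×10⁵ km = 4.758×10⁸ m.
Vis-viva: v² = μ(2/r − 1/a) = 1.267×10¹⁷ × (2.431×10⁻⁹ − 2.102×10⁻⁹) = 4.175×10⁷ m²/s².
v = 6462 m/s.

v ≈ 6460 m/s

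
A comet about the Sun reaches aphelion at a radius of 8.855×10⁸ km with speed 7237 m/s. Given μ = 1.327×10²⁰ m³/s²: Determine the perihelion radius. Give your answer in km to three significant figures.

r_a = 8.855×10¹¹ m.
Specific energy ε = v²/2 − μ/r = -1.237×10⁸ J/kg, so a = −μ/(2ε) = 5.365×10¹¹ m.
The apsides satisfy r_p + r_a = 2a, so the perihelion radius is 2a − r_a = 1.875×10¹¹ m = 1.8750×10⁸ km.

perihelion radius ≈ 1.88×10⁸ km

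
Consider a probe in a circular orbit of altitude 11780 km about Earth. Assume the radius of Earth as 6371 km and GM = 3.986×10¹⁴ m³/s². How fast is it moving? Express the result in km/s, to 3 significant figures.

v ≈ 4.69 km/s

r = 6371 + 11780 = 18151 km = 1.8151×10⁷ m.
For a circular orbit v = √(μ/r) = √(3.986×10¹⁴ / 1.815×10⁷) = √(2.196×10⁷) = 4686 m/s.
That is 4.686 km/s.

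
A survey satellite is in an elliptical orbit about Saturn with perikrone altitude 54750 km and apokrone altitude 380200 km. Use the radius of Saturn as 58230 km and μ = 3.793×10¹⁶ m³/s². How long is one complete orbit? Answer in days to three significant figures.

r_p = 58230 + 54750 = 112980 km = 1.1298×10⁸ m.
r_a = 58230 + 380200 = 438430 km = 4.3843×10⁸ m.
Semi-major axis a = (r_p + r_a)/2 = (1.1298×10⁵ + 4.3843×10⁵)/2 = 2.7570×10⁵ km = 2.757×10⁸ m.
By Kepler's third law T = 2π√(a³/μ) = 2π × 2.351×10⁴ = 1.477×10⁵ s.
= 1.709 days.

T ≈ 1.71 days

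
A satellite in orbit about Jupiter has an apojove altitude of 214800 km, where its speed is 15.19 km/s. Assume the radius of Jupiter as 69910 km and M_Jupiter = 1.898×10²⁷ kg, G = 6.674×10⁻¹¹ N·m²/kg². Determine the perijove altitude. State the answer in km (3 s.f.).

perijove altitude ≈ 29800 km

μ = GM = 6.674×10⁻¹¹ × 1.898×10²⁷ = 1.267×10¹⁷ m³/s².
r_a = 69910 + 214800 = 2.8471×10⁵ km = 2.847×10⁸ m.
Specific energy ε = v²/2 − μ/r = -3.295×10⁸ J/kg, so a = −μ/(2ε) = 1.922×10⁸ m.
The apsides satisfy r_p + r_a = 2a, so the perijove radius is 2a − r_a = 9.967×10⁷ m = 99671 km.
Perijove altitude = 99671 − 69910 = 29761 km.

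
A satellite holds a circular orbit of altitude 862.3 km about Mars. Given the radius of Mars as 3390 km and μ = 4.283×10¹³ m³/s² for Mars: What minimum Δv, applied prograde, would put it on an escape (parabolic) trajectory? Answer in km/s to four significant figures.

r = 3390 + 862.3 = 4252.3 km = 4.2523×10⁶ m.
Circular speed v_c = √(μ/r) = 3174 m/s.
Escape speed v_esc = √(2μ/r) = √2 × v_c = 4488 m/s.
Δv = v_esc − v_c = 1315 m/s = 1.315 km/s.

Δv ≈ 1.315 km/s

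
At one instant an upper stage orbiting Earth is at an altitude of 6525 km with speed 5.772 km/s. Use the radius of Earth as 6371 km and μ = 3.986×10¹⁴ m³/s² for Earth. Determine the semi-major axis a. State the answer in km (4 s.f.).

r = 6371 + 6525 = 12896 km = 1.290×10⁷ m.
Vis-viva rearranged: 1/a = 2/r − v²/μ = 1.551×10⁻⁷ − 8.358×10⁻⁸ = 7.150×10⁻⁸ m⁻¹.
a = 1.399×10⁷ m = 13985 km.

a ≈ 13990 km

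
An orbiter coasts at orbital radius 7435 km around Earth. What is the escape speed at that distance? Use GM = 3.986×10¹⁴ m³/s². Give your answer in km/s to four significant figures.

r = 7435 km = 7.435×10⁶ m.
Escape speed v_esc = √(2μ/r) = √(2 × 3.986×10¹⁴ / 7.435×10⁶) = √(1.072×10⁸) = 10350 m/s.
= 10.35 km/s.

v_esc ≈ 10.35 km/s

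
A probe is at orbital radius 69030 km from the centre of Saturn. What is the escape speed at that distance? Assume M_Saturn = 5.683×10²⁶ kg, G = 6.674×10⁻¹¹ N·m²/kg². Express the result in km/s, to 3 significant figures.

μ = GM = 6.674×10⁻¹¹ × 5.683×10²⁶ = 3.793×10¹⁶ m³/s².
r = 69030 km = 6.903×10⁷ m.
Escape speed v_esc = √(2μ/r) = √(2 × 3.793×10¹⁶ / 6.903×10⁷) = √(1.099×10⁹) = 33150 m/s.
= 33.15 km/s.

v_esc ≈ 33.1 km/s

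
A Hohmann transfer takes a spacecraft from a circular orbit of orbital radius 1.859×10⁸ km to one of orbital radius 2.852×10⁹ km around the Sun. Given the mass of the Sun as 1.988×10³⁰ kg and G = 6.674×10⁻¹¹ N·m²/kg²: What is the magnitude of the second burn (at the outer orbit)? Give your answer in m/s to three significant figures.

μ = GM = 6.674×10⁻¹¹ × 1.988×10³⁰ = 1.327×10²⁰ m³/s².
r₁ = 1.859×10⁸ km = 1.859×10¹¹ m.
r₂ = 2.852×10⁹ km = 2.852×10¹² m.
Transfer ellipse a_t = (r₁ + r₂)/2 = 1.519×10¹² m.
At r₁: circular v_c1 = √(μ/r₁) = 26720 m/s; transfer-perihelion v_p = √[μ(2/r₁ − 1/a_t)] = 36610 m/s.
At r₂: circular v_c2 = √(μ/r₂) = 6821 m/s; transfer-aphelion v_a = √[μ(2/r₂ − 1/a_t)] = 2386 m/s.
Δv₂ = v_c2 − v_a = 4435 m/s.

Δv ≈ 4430 m/s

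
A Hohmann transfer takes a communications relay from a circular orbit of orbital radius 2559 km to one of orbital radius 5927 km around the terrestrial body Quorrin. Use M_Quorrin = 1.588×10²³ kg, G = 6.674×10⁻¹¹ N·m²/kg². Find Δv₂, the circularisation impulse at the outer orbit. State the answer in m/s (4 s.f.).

Δv ≈ 298.7 m/s

μ = GM = 6.674×10⁻¹¹ × 1.588×10²³ = 1.060×10¹³ m³/s².
r₁ = 2559 km = 2.559×10⁶ m.
r₂ = 5927 km = 5.927×10⁶ m.
Transfer ellipse a_t = (r₁ + r₂)/2 = 4.243×10⁶ m.
At r₁: circular v_c1 = √(μ/r₁) = 2035 m/s; transfer-periapsis v_p = √[μ(2/r₁ − 1/a_t)] = 2405 m/s.
At r₂: circular v_c2 = √(μ/r₂) = 1337 m/s; transfer-apoapsis v_a = √[μ(2/r₂ − 1/a_t)] = 1038 m/s.
Δv₂ = v_c2 − v_a = 298.7 m/s.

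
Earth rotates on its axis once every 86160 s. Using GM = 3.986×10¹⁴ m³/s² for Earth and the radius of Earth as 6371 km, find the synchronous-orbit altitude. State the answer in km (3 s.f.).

A synchronous orbit has period T, so by Kepler's third law a = (μT²/4π²)^(1/3).
μT²/4π² = 3.986×10¹⁴ × (8.616×10⁴)² / 39.48 = 7.495×10²² m³.
a = 4.216×10⁷ m = 42163 km.
Altitude h = a − R = 42163 − 6371 = 35792 km.

h_sync ≈ 35800 km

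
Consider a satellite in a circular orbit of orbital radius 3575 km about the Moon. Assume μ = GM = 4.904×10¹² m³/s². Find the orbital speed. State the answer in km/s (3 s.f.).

v ≈ 1.17 km/s

r = 3575 km = 3.575×10⁶ m.
For a circular orbit v = √(μ/r) = √(4.904×10¹² / 3.575×10⁶) = √(1.372×10⁶) = 1171 m/s.
That is 1.171 km/s.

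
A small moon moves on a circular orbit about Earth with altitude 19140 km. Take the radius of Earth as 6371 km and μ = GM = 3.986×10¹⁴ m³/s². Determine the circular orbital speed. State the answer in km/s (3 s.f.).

r = 6371 + 19140 = 25511 km = 2.5511×10⁷ m.
For a circular orbit v = √(μ/r) = √(3.986×10¹⁴ / 2.551×10⁷) = √(1.562×10⁷) = 3953 m/s.
That is 3.953 km/s.

v ≈ 3.95 km/s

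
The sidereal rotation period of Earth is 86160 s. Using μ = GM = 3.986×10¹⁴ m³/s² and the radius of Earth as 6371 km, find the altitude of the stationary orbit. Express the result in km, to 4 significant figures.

A synchronous orbit has period T, so by Kepler's third law a = (μT²/4π²)^(1/3).
μT²/4π² = 3.986×10¹⁴ × (8.616×10⁴)² / 39.48 = 7.495×10²² m³.
a = 4.216×10⁷ m = 42163 km.
Altitude h = a − R = 42163 − 6371 = 35792 km.

h_sync ≈ 35790 km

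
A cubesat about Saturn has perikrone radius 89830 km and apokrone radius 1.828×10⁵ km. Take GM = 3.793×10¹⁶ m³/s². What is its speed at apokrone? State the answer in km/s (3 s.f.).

Semi-major axis a = (r_p + r_a)/2 = 1.3632×10⁵ km = 1.363×10⁸ m.
Vis-viva: v² = μ(2/r − 1/a) = 3.793×10¹⁶ × (1.094×10⁻⁸ − 7.336×10⁻⁹) = 1.367×10⁸ m²/s².
v = 11690 m/s = 11.69 km/s.

v ≈ 11.7 km/s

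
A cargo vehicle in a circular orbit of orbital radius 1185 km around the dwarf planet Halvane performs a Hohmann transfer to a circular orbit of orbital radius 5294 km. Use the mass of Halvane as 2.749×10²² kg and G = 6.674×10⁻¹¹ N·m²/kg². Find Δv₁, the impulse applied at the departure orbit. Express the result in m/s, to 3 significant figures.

μ = GM = 6.674×10⁻¹¹ × 2.749×10²² = 1.835×10¹² m³/s².
r₁ = 1185 km = 1.185×10⁶ m.
r₂ = 5294 km = 5.294×10⁶ m.
Transfer ellipse a_t = (r₁ + r₂)/2 = 3.240×10⁶ m.
At r₁: circular v_c1 = √(μ/r₁) = 1244 m/s; transfer-periapsis v_p = √[μ(2/r₁ − 1/a_t)] = 1591 m/s.
Δv₁ = v_p − v_c1 = 346.4 m/s.

Δv ≈ 346 m/s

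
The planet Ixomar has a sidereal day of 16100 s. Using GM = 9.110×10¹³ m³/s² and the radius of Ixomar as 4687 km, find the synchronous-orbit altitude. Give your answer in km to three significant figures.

A synchronous orbit has period T, so by Kepler's third law a = (μT²/4π²)^(1/3).
μT²/4π² = 9.110×10¹³ × (1.610×10⁴)² / 39.48 = 5.982×10²⁰ m³.
a = 8.426×10⁶ m = 8425.7 km.
Altitude h = a − R = 8425.7 − 4687 = 3738.7 km.

h_sync ≈ 3740 km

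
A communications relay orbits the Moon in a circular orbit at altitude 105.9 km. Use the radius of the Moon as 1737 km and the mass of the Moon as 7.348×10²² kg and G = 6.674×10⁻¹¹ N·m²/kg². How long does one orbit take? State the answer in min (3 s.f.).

T ≈ 118 min

μ = GM = 6.674×10⁻¹¹ × 7.348×10²² = 4.904×10¹² m³/s².
r = 1737 + 105.9 = 1842.9 km = 1.8429×10⁶ m.
Kepler's third law: T = 2π√(r³/μ) = 2π√((1.843×10⁶)³ / 4.904×10¹²).
r³/μ = 1.276×10⁶ s², so T = 2π × 1.130×10³ = 7.098×10³ s.
Converting: 7.098×10³ s ÷ 60.00 = 118.3 min.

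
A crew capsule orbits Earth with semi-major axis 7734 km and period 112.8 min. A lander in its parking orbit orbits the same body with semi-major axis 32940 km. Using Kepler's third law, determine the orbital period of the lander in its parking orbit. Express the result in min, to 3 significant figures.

Kepler's third law: T² ∝ a³, so T₂ = T₁ (a₂/a₁)^(3/2).
a₂/a₁ = 4.259, (a₂/a₁)^(3/2) = 8.790.
T₂ = 112.8 × 8.790 = 991.5 min.

T₂ ≈ 991 min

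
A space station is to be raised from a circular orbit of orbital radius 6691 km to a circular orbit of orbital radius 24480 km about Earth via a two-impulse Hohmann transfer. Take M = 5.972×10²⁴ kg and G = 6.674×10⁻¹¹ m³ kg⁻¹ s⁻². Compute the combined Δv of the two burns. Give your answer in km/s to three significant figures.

μ = GM = 6.674×10⁻¹¹ × 5.972×10²⁴ = 3.986×10¹⁴ m³/s².
r₁ = 6691 km = 6.691×10⁶ m.
r₂ = 24480 km = 2.448×10⁷ m.
Transfer ellipse a_t = (r₁ + r₂)/2 = 1.559×10⁷ m.
At r₁: circular v_c1 = √(μ/r₁) = 7718 m/s; transfer-perigee v_p = √[μ(2/r₁ − 1/a_t)] = 9673 m/s.
Δv₁ = v_p − v_c1 = 1955 m/s.
At r₂: circular v_c2 = √(μ/r₂) = 4035 m/s; transfer-apogee v_a = √[μ(2/r₂ − 1/a_t)] = 2644 m/s.
Δv₂ = v_c2 − v_a = 1391 m/s.
Total Δv = Δv₁ + Δv₂ = 3346 m/s = 3.346 km/s.

Δv_total ≈ 3.35 km/s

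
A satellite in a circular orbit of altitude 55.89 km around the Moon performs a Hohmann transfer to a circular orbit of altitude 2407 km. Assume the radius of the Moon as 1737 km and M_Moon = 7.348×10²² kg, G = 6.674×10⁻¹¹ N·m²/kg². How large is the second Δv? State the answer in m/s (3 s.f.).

Δv ≈ 242 m/s

μ = GM = 6.674×10⁻¹¹ × 7.348×10²² = 4.904×10¹² m³/s².
r₁ = 1737 + 55.89 = 1792.9 km = 1.7929×10⁶ m.
r₂ = 1737 + 2407 = 4144.0 km = 4.1440×10⁶ m.
Transfer ellipse a_t = (r₁ + r₂)/2 = 2.968×10⁶ m.
At r₁: circular v_c1 = √(μ/r₁) = 1654 m/s; transfer-perilune v_p = √[μ(2/r₁ − 1/a_t)] = 1954 m/s.
At r₂: circular v_c2 = √(μ/r₂) = 1088 m/s; transfer-apolune v_a = √[μ(2/r₂ − 1/a_t)] = 845.4 m/s.
Δv₂ = v_c2 − v_a = 242.4 m/s.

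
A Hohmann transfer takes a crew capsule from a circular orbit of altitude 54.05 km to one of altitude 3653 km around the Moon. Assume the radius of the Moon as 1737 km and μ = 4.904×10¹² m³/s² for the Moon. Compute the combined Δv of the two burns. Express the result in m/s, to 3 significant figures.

r₁ = 1737 + 54.05 = 1791.0 km = 1.7910×10⁶ m.
r₂ = 1737 + 3653 = 5390.0 km = 5.3900×10⁶ m.
Transfer ellipse a_t = (r₁ + r₂)/2 = 3.591×10⁶ m.
At r₁: circular v_c1 = √(μ/r₁) = 1655 m/s; transfer-perilune v_p = √[μ(2/r₁ − 1/a_t)] = 2027 m/s.
Δv₁ = v_p − v_c1 = 372.7 m/s.
At r₂: circular v_c2 = √(μ/r₂) = 953.9 m/s; transfer-apolune v_a = √[μ(2/r₂ − 1/a_t)] = 673.7 m/s.
Δv₂ = v_c2 − v_a = 280.2 m/s.
Total Δv = Δv₁ + Δv₂ = 652.8 m/s.

Δv_total ≈ 653 m/s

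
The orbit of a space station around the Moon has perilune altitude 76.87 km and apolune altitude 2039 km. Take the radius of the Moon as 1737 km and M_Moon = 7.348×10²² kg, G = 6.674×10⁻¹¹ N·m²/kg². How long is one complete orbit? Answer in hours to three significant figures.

T ≈ 3.68 hours

μ = GM = 6.674×10⁻¹¹ × 7.348×10²² = 4.904×10¹² m³/s².
r_p = 1737 + 76.87 = 1813.9 km = 1.8139×10⁶ m.
r_a = 1737 + 2039 = 3776.0 km = 3.7760×10⁶ m.
Semi-major axis a = (r_p + r_a)/2 = (1813.9 + 3776.0)/2 = 2794.9 km = 2.795×10⁶ m.
By Kepler's third law T = 2π√(a³/μ) = 2π × 2.110×10³ = 1.326×10⁴ s.
= 3.683 hours.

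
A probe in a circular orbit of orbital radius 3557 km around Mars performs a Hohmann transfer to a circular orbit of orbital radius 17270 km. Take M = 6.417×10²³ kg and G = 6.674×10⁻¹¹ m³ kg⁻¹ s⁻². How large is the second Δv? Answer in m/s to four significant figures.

μ = GM = 6.674×10⁻¹¹ × 6.417×10²³ = 4.283×10¹³ m³/s².
r₁ = 3557 km = 3.557×10⁶ m.
r₂ = 17270 km = 1.727×10⁷ m.
Transfer ellipse a_t = (r₁ + r₂)/2 = 1.041×10⁷ m.
At r₁: circular v_c1 = √(μ/r₁) = 3470 m/s; transfer-periapsis v_p = √[μ(2/r₁ − 1/a_t)] = 4469 m/s.
At r₂: circular v_c2 = √(μ/r₂) = 1575 m/s; transfer-apoapsis v_a = √[μ(2/r₂ − 1/a_t)] = 920.4 m/s.
Δv₂ = v_c2 − v_a = 654.4 m/s.

Δv ≈ 654.4 m/s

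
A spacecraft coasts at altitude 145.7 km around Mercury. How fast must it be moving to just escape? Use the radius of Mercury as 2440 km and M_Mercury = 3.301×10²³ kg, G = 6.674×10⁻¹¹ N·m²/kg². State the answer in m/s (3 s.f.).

v_esc ≈ 4130 m/s

μ = GM = 6.674×10⁻¹¹ × 3.301×10²³ = 2.203×10¹³ m³/s².
r = 2440 + 145.7 = 2585.7 km = 2.5857×10⁶ m.
Escape speed v_esc = √(2μ/r) = √(2 × 2.203×10¹³ / 2.586×10⁶) = √(1.704×10⁷) = 4128 m/s.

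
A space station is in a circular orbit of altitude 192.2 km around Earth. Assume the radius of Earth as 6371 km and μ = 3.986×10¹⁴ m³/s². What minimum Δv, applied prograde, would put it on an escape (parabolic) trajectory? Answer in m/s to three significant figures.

r = 6371 + 192.2 = 6563.2 km = 6.5632×10⁶ m.
Circular speed v_c = √(μ/r) = 7793 m/s.
Escape speed v_esc = √(2μ/r) = √2 × v_c = 11020 m/s.
Δv = v_esc − v_c = 3228 m/s.

Δv ≈ 3230 m/s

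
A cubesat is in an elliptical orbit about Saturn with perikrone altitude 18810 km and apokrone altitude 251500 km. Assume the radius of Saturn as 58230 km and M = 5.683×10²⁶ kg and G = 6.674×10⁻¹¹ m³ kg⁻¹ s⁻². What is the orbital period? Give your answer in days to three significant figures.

T ≈ 1.00 days

μ = GM = 6.674×10⁻¹¹ × 5.683×10²⁶ = 3.793×10¹⁶ m³/s².
r_p = 58230 + 18810 = 77040 km = 7.7040×10⁷ m.
r_a = 58230 + 251500 = 309730 km = 3.0973×10⁸ m.
Semi-major axis a = (r_p + r_a)/2 = (77040 + 3.0973×10⁵)/2 = 1.9338×10⁵ km = 1.934×10⁸ m.
By Kepler's third law T = 2π√(a³/μ) = 2π × 1.381×10⁴ = 8.676×10⁴ s.
= 1.004 days.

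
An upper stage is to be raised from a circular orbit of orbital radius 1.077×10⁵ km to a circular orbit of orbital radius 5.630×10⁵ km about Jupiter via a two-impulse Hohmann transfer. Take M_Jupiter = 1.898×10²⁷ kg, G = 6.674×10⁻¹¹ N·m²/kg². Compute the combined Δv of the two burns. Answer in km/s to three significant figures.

Δv_total ≈ 16.6 km/s

μ = GM = 6.674×10⁻¹¹ × 1.898×10²⁷ = 1.267×10¹⁷ m³/s².
r₁ = 1.077×10⁵ km = 1.077×10⁸ m.
r₂ = 5.630×10⁵ km = 5.630×10⁸ m.
Transfer ellipse a_t = (r₁ + r₂)/2 = 3.354×10⁸ m.
At r₁: circular v_c1 = √(μ/r₁) = 34300 m/s; transfer-perijove v_p = √[μ(2/r₁ − 1/a_t)] = 44440 m/s.
Δv₁ = v_p − v_c1 = 10140 m/s.
At r₂: circular v_c2 = √(μ/r₂) = 15000 m/s; transfer-apojove v_a = √[μ(2/r₂ − 1/a_t)] = 8501 m/s.
Δv₂ = v_c2 − v_a = 6499 m/s.
Total Δv = Δv₁ + Δv₂ = 16640 m/s = 16.64 km/s.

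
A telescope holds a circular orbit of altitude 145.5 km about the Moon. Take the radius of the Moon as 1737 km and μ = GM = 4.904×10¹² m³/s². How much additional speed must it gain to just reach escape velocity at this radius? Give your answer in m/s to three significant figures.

r = 1737 + 145.5 = 1882.5 km = 1.8825×10⁶ m.
Circular speed v_c = √(μ/r) = 1614 m/s.
Escape speed v_esc = √(2μ/r) = √2 × v_c = 2283 m/s.
Δv = v_esc − v_c = 668.5 m/s.

Δv ≈ 669 m/s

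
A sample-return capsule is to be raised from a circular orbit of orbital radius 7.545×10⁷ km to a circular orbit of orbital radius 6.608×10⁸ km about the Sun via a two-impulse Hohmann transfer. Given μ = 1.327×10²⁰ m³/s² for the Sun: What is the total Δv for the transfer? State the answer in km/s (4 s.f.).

Δv_total ≈ 22.01 km/s

r₁ = 7.545×10⁷ km = 7.545×10¹⁰ m.
r₂ = 6.608×10⁸ km = 6.608×10¹¹ m.
Transfer ellipse a_t = (r₁ + r₂)/2 = 3.681×10¹¹ m.
At r₁: circular v_c1 = √(μ/r₁) = 41940 m/s; transfer-perihelion v_p = √[μ(2/r₁ − 1/a_t)] = 56190 m/s.
Δv₁ = v_p − v_c1 = 14250 m/s.
At r₂: circular v_c2 = √(μ/r₂) = 14170 m/s; transfer-aphelion v_a = √[μ(2/r₂ − 1/a_t)] = 6416 m/s.
Δv₂ = v_c2 − v_a = 7755 m/s.
Total Δv = Δv₁ + Δv₂ = 22010 m/s = 22.01 km/s.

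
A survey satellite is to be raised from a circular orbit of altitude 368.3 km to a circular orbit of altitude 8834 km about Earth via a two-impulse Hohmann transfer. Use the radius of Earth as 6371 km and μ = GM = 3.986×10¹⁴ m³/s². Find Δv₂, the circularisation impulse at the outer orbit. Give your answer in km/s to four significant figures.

r₁ = 6371 + 368.3 = 6739.3 km = 6.7393×10⁶ m.
r₂ = 6371 + 8834 = 15205 km = 1.5205×10⁷ m.
Transfer ellipse a_t = (r₁ + r₂)/2 = 1.097×10⁷ m.
At r₁: circular v_c1 = √(μ/r₁) = 7691 m/s; transfer-perigee v_p = √[μ(2/r₁ − 1/a_t)] = 9053 m/s.
At r₂: circular v_c2 = √(μ/r₂) = 5120 m/s; transfer-apogee v_a = √[μ(2/r₂ − 1/a_t)] = 4013 m/s.
Δv₂ = v_c2 − v_a = 1107 m/s.
= 1.107 km/s.

Δv ≈ 1.107 km/s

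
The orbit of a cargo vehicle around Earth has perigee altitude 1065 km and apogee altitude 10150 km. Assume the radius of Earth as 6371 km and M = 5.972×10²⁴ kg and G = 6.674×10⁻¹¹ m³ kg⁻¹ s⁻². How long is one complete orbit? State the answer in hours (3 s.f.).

μ = GM = 6.674×10⁻¹¹ × 5.972×10²⁴ = 3.986×10¹⁴ m³/s².
r_p = 6371 + 1065 = 7436.0 km = 7.4360×10⁶ m.
r_a = 6371 + 10150 = 16521 km = 1.6521×10⁷ m.
Semi-major axis a = (r_p + r_a)/2 = (7436.0 + 16521)/2 = 11978 km = 1.198×10⁷ m.
By Kepler's third law T = 2π√(a³/μ) = 2π × 2.077×10³ = 1.305×10⁴ s.
= 3.624 hours.

T ≈ 3.62 hours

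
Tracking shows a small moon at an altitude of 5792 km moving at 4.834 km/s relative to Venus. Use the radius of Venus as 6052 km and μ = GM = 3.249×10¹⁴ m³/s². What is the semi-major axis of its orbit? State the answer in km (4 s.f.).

r = 6052 + 5792 = 11844 km = 1.184×10⁷ m.
Specific orbital energy ε = v²/2 − μ/r = (4834)²/2 − 3.249×10¹⁴/1.184×10⁷ = -1.575×10⁷ J/kg.
Since ε = −μ/(2a), a = −μ/(2ε) = 1.032×10⁷ m = 10316 km.

a ≈ 10320 km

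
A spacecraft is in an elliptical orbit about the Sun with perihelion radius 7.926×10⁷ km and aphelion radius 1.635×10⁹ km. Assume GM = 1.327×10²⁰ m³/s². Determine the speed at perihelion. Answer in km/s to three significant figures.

Semi-major axis a = (r_p + r_a)/2 = 8.5713×10⁸ km = 8.571×10¹¹ m.
Vis-viva: v² = μ(2/r − 1/a) = 1.327×10²⁰ × (2.523×10⁻¹¹ − 1.167×10⁻¹²) = 3.194×10⁹ m²/s².
v = 56510 m/s = 56.51 km/s.

v ≈ 56.5 km/s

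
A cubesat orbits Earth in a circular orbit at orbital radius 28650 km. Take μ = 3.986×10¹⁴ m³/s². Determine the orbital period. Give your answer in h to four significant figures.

T ≈ 13.41 h

r = 28650 km = 2.865×10⁷ m.
Kepler's third law: T = 2π√(r³/μ) = 2π√((2.865×10⁷)³ / 3.986×10¹⁴).
r³/μ = 5.900×10⁷ s², so T = 2π × 7.681×10³ = 4.826×10⁴ s.
Converting: 4.826×10⁴ s ÷ 3600 = 13.41 h.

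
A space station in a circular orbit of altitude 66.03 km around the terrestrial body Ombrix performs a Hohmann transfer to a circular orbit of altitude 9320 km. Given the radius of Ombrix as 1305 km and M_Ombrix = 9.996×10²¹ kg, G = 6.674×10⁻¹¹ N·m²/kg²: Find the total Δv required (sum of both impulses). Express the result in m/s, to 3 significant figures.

Δv_total ≈ 362 m/s

μ = GM = 6.674×10⁻¹¹ × 9.996×10²¹ = 6.671×10¹¹ m³/s².
r₁ = 1305 + 66.03 = 1371.0 km = 1.3710×10⁶ m.
r₂ = 1305 + 9320 = 10625 km = 1.0625×10⁷ m.
Transfer ellipse a_t = (r₁ + r₂)/2 = 5.998×10⁶ m.
At r₁: circular v_c1 = √(μ/r₁) = 697.6 m/s; transfer-periapsis v_p = √[μ(2/r₁ − 1/a_t)] = 928.4 m/s.
Δv₁ = v_p − v_c1 = 230.9 m/s.
At r₂: circular v_c2 = √(μ/r₂) = 250.6 m/s; transfer-apoapsis v_a = √[μ(2/r₂ − 1/a_t)] = 119.8 m/s.
Δv₂ = v_c2 − v_a = 130.8 m/s.
Total Δv = Δv₁ + Δv₂ = 361.6 m/s.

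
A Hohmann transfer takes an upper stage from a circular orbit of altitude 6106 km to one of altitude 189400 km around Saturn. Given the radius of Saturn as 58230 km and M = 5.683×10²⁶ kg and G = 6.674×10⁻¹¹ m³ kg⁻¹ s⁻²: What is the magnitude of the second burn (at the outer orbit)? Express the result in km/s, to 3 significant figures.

Δv ≈ 4.43 km/s

μ = GM = 6.674×10⁻¹¹ × 5.683×10²⁶ = 3.793×10¹⁶ m³/s².
r₁ = 58230 + 6106 = 64336 km = 6.4336×10⁷ m.
r₂ = 58230 + 189400 = 247630 km = 2.4763×10⁸ m.
Transfer ellipse a_t = (r₁ + r₂)/2 = 1.560×10⁸ m.
At r₁: circular v_c1 = √(μ/r₁) = 24280 m/s; transfer-perikrone v_p = √[μ(2/r₁ − 1/a_t)] = 30590 m/s.
At r₂: circular v_c2 = √(μ/r₂) = 12380 m/s; transfer-apokrone v_a = √[μ(2/r₂ − 1/a_t)] = 7948 m/s.
Δv₂ = v_c2 − v_a = 4428 m/s.
= 4.428 km/s.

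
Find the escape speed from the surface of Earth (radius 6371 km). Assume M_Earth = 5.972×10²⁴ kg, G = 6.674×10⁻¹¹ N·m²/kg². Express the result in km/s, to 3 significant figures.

v_esc ≈ 11.2 km/s

μ = GM = 6.674×10⁻¹¹ × 5.972×10²⁴ = 3.986×10¹⁴ m³/s².
r = R = 6.371×10⁶ m.
Escape speed v_esc = √(2μ/r) = √(2 × 3.986×10¹⁴ / 6.371×10⁶) = √(1.251×10⁸) = 11190 m/s.
= 11.19 km/s.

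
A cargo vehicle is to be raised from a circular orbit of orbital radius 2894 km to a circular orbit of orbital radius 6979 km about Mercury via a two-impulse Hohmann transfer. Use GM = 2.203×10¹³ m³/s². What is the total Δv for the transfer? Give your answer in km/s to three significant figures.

r₁ = 2894 km = 2.894×10⁶ m.
r₂ = 6979 km = 6.979×10⁶ m.
Transfer ellipse a_t = (r₁ + r₂)/2 = 4.936×10⁶ m.
At r₁: circular v_c1 = √(μ/r₁) = 2759 m/s; transfer-periherm v_p = √[μ(2/r₁ − 1/a_t)] = 3281 m/s.
Δv₁ = v_p − v_c1 = 521.5 m/s.
At r₂: circular v_c2 = √(μ/r₂) = 1777 m/s; transfer-apoherm v_a = √[μ(2/r₂ − 1/a_t)] = 1360 m/s.
Δv₂ = v_c2 − v_a = 416.3 m/s.
Total Δv = Δv₁ + Δv₂ = 937.8 m/s = 0.9378 km/s.

Δv_total ≈ 0.938 km/s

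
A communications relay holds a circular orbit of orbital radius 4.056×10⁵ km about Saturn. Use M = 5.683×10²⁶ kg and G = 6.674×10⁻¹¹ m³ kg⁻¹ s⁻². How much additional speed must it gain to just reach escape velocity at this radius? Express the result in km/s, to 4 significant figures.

μ = GM = 6.674×10⁻¹¹ × 5.683×10²⁶ = 3.793×10¹⁶ m³/s².
r = 4.056×10⁵ km = 4.056×10⁸ m.
Circular speed v_c = √(μ/r) = 9670 m/s.
Escape speed v_esc = √(2μ/r) = √2 × v_c = 13680 m/s.
Δv = v_esc − v_c = 4006 m/s = 4.006 km/s.

Δv ≈ 4.006 km/s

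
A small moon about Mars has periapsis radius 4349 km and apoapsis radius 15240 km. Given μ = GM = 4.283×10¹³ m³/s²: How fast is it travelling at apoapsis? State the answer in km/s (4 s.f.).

Semi-major axis a = (r_p + r_a)/2 = 9794.5 km = 9.794×10⁶ m.
Vis-viva: v² = μ(2/r − 1/a) = 4.283×10¹³ × (1.312×10⁻⁷ − 1.021×10⁻⁷) = 1.248×10⁶ m²/s².
v = 1117 m/s = 1.117 km/s.

v ≈ 1.117 km/s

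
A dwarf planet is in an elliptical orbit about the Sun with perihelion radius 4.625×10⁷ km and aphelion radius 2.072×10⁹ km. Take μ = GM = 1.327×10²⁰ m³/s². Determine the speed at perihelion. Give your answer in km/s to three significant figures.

v ≈ 74.9 km/s

Semi-major axis a = (r_p + r_a)/2 = 1.0591×10⁹ km = 1.059×10¹² m.
Vis-viva: v² = μ(2/r − 1/a) = 1.327×10²⁰ × (4.324×10⁻¹¹ − 9.442×10⁻¹³) = 5.613×10⁹ m²/s².
v = 74920 m/s = 74.92 km/s.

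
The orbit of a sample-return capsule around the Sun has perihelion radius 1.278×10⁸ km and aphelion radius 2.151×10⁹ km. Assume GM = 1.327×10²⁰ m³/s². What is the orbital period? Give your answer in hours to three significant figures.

T ≈ 184000 hours

Semi-major axis a = (r_p + r_a)/2 = (1.2780×10⁸ + 2.1510×10⁹)/2 = 1.1394×10⁹ km = 1.139×10¹² m.
By Kepler's third law T = 2π√(a³/μ) = 2π × 1.056×10⁸ = 6.634×10⁸ s.
= 1.843×10⁵ hours.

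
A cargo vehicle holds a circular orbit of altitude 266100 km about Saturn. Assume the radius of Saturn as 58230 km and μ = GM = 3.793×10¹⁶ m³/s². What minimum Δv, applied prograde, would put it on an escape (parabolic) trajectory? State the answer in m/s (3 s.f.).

r = 58230 + 266100 = 324330 km = 3.2433×10⁸ m.
Circular speed v_c = √(μ/r) = 10810 m/s.
Escape speed v_esc = √(2μ/r) = √2 × v_c = 15290 m/s.
Δv = v_esc − v_c = 4479 m/s.

Δv ≈ 4480 m/s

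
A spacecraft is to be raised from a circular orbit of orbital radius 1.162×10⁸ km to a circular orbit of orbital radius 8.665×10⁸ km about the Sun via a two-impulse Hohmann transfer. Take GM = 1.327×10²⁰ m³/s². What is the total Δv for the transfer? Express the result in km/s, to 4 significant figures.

r₁ = 1.162×10⁸ km = 1.162×10¹¹ m.
r₂ = 8.665×10⁸ km = 8.665×10¹¹ m.
Transfer ellipse a_t = (r₁ + r₂)/2 = 4.914×10¹¹ m.
At r₁: circular v_c1 = √(μ/r₁) = 33790 m/s; transfer-perihelion v_p = √[μ(2/r₁ − 1/a_t)] = 44880 m/s.
Δv₁ = v_p − v_c1 = 11080 m/s.
At r₂: circular v_c2 = √(μ/r₂) = 12380 m/s; transfer-aphelion v_a = √[μ(2/r₂ − 1/a_t)] = 6018 m/s.
Δv₂ = v_c2 − v_a = 6357 m/s.
Total Δv = Δv₁ + Δv₂ = 17440 m/s = 17.44 km/s.

Δv_total ≈ 17.44 km/s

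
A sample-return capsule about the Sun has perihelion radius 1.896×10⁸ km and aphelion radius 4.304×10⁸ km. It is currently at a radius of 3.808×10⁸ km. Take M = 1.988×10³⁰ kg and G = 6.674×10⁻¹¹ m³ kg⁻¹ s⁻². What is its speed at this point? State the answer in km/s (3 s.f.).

μ = GM = 6.674×10⁻¹¹ × 1.988×10³⁰ = 1.327×10²⁰ m³/s².
Semi-major axis a = (r_p + r_a)/2 = 3.1000×10⁸ km = 3.100×10¹¹ m.
Vis-viva: v² = μ(2/r − 1/a) = 1.327×10²⁰ × (5.252×10⁻¹² − 3.226×10⁻¹²) = 2.688×10⁸ m²/s².
v = 16400 m/s = 16.40 km/s.

v ≈ 16.4 km/s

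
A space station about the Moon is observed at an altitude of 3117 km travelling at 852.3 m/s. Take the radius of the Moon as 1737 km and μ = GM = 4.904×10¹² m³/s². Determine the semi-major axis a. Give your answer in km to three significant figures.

r = 1737 + 3117 = 4854.0 km = 4.854×10⁶ m.
Vis-viva rearranged: 1/a = 2/r − v²/μ = 4.120×10⁻⁷ − 1.481×10⁻⁷ = 2.639×10⁻⁷ m⁻¹.
a = 3.789×10⁶ m = 3789.3 km.

a ≈ 3790 km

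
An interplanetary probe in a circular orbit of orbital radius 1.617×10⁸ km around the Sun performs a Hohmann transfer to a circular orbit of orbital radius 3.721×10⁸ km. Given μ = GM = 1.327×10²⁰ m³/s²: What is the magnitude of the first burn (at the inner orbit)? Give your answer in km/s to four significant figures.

Δv ≈ 5.178 km/s

r₁ = 1.617×10⁸ km = 1.617×10¹¹ m.
r₂ = 3.721×10⁸ km = 3.721×10¹¹ m.
Transfer ellipse a_t = (r₁ + r₂)/2 = 2.669×10¹¹ m.
At r₁: circular v_c1 = √(μ/r₁) = 28650 m/s; transfer-perihelion v_p = √[μ(2/r₁ − 1/a_t)] = 33820 m/s.
Δv₁ = v_p − v_c1 = 5178 m/s.
= 5.178 km/s.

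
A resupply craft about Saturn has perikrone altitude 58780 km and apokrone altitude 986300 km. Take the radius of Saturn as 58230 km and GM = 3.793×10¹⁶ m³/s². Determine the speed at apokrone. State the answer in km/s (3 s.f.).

r_p = 58230 + 58780 = 117010 km = 1.1701×10⁸ m.
r_a = 58230 + 986300 = 1044500 km = 1.0445×10⁹ m.
Semi-major axis a = (r_p + r_a)/2 = 5.8077×10⁵ km = 5.808×10⁸ m.
Vis-viva: v² = μ(2/r − 1/a) = 3.793×10¹⁶ × (1.915×10⁻⁹ − 1.722×10⁻⁹) = 7.316×10⁶ m²/s².
v = 2705 m/s = 2.705 km/s.

v ≈ 2.70 km/s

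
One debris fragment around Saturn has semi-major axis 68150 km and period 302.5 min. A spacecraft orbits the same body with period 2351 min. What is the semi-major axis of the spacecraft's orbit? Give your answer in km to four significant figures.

a₂ ≈ 2.674×10⁵ km

Kepler's third law: a³ ∝ T², so a₂ = a₁ (T₂/T₁)^(2/3).
T₂/T₁ = 7.772, (T₂/T₁)^(2/3) = 3.924.
a₂ = 68150 × 3.924 = 2.674×10⁵ km.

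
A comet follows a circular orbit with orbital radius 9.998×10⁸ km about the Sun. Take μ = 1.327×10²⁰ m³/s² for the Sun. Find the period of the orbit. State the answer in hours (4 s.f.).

T ≈ 151500 hours

r = 9.998×10⁸ km = 9.998×10¹¹ m.
Kepler's third law: T = 2π√(r³/μ) = 2π√((9.998×10¹¹)³ / 1.327×10²⁰).
r³/μ = 7.531×10¹⁵ s², so T = 2π × 8.678×10⁷ = 5.453×10⁸ s.
Converting: 5.453×10⁸ s ÷ 3600 = 1.515×10⁵ hours.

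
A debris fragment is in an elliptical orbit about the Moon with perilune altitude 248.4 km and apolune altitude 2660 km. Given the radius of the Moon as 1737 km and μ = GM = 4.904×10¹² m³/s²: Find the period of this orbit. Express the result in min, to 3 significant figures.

T ≈ 270 min

r_p = 1737 + 248.4 = 1985.4 km = 1.9854×10⁶ m.
r_a = 1737 + 2660 = 4397.0 km = 4.3970×10⁶ m.
Semi-major axis a = (r_p + r_a)/2 = (1985.4 + 4397.0)/2 = 3191.2 km = 3.191×10⁶ m.
By Kepler's third law T = 2π√(a³/μ) = 2π × 2.574×10³ = 1.617×10⁴ s.
= 269.6 min.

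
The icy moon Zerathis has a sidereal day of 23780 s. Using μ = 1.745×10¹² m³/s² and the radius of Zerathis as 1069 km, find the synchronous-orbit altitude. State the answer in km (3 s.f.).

A synchronous orbit has period T, so by Kepler's third law a = (μT²/4π²)^(1/3).
μT²/4π² = 1.745×10¹² × (2.378×10⁴)² / 39.48 = 2.500×10¹⁹ m³.
a = 2.924×10⁶ m = 2923.8 km.
Altitude h = a − R = 2923.8 − 1069 = 1854.8 km.

h_sync ≈ 1850 km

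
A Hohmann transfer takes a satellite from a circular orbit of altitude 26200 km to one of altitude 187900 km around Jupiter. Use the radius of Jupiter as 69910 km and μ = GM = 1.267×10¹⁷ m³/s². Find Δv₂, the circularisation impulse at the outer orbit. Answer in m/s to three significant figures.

Δv ≈ 5830 m/s

r₁ = 69910 + 26200 = 96110 km = 9.6110×10⁷ m.
r₂ = 69910 + 187900 = 257810 km = 2.5781×10⁸ m.
Transfer ellipse a_t = (r₁ + r₂)/2 = 1.770×10⁸ m.
At r₁: circular v_c1 = √(μ/r₁) = 36310 m/s; transfer-perijove v_p = √[μ(2/r₁ − 1/a_t)] = 43820 m/s.
At r₂: circular v_c2 = √(μ/r₂) = 22170 m/s; transfer-apojove v_a = √[μ(2/r₂ − 1/a_t)] = 16340 m/s.
Δv₂ = v_c2 − v_a = 5831 m/s.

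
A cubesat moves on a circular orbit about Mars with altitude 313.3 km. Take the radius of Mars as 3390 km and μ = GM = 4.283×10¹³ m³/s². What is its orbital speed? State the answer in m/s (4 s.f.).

v ≈ 3401 m/s

r = 3390 + 313.3 = 3703.3 km = 3.7033×10⁶ m.
For a circular orbit v = √(μ/r) = √(4.283×10¹³ / 3.703×10⁶) = √(1.157×10⁷) = 3401 m/s.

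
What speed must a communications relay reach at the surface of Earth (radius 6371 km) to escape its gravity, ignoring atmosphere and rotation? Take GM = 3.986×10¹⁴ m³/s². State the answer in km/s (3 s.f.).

v_esc ≈ 11.2 km/s

r = R = 6.371×10⁶ m.
Escape speed v_esc = √(2μ/r) = √(2 × 3.986×10¹⁴ / 6.371×10⁶) = √(1.251×10⁸) = 11190 m/s.
= 11.19 km/s.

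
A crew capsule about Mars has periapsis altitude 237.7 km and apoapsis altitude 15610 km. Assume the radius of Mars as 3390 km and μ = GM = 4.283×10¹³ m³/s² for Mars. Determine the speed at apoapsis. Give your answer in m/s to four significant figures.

r_p = 3390 + 237.7 = 3627.7 km = 3.6277×10⁶ m.
r_a = 3390 + 15610 = 19000 km = 1.9000×10⁷ m.
Semi-major axis a = (r_p + r_a)/2 = 11314 km = 1.131×10⁷ m.
Vis-viva: v² = μ(2/r − 1/a) = 4.283×10¹³ × (1.053×10⁻⁷ − 8.839×10⁻⁸) = 7.228×10⁵ m²/s².
v = 850.2 m/s.

v ≈ 850.2 m/s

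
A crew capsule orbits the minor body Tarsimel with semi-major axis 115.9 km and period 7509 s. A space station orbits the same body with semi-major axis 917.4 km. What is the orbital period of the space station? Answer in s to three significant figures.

Kepler's third law: T² ∝ a³, so T₂ = T₁ (a₂/a₁)^(3/2).
a₂/a₁ = 7.915, (a₂/a₁)^(3/2) = 22.27.
T₂ = 7509 × 22.27 = 1.672×10⁵ s.

T₂ ≈ 1.67×10⁵ s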